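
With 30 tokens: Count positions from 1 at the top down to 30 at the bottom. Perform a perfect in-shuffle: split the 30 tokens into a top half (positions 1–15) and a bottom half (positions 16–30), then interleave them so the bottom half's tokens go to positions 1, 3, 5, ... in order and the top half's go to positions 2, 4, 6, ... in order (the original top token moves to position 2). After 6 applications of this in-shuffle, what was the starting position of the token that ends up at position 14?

7

Work backwards from position 14, undoing one in-shuffle at a time:
14 ← 7 ← 19 ← 25 ← 28 ← 14 ← 7
So the token now at position 14 started at position 7.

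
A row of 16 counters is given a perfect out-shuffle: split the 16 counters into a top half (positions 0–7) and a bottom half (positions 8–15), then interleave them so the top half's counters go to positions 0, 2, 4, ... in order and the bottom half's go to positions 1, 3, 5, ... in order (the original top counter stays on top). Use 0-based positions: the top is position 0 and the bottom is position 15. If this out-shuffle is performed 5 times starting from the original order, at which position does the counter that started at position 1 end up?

2

Track the counter's position through each out-shuffle:
1 → 2 → 4 → 8 → 1 → 2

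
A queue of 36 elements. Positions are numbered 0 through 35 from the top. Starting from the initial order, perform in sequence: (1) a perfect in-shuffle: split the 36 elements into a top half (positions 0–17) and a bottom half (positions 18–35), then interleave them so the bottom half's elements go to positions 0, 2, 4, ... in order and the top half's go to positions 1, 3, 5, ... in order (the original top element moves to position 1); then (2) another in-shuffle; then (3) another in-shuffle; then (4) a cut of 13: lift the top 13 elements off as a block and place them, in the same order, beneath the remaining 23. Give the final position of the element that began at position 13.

23

Track the element from position 13 forward through each operation:
  after op 1 (in-shuffle): 13 → 27
  after op 2 (in-shuffle): 27 → 18
  after op 3 (in-shuffle): 18 → 0
  after op 4 (cut 13): 0 → 23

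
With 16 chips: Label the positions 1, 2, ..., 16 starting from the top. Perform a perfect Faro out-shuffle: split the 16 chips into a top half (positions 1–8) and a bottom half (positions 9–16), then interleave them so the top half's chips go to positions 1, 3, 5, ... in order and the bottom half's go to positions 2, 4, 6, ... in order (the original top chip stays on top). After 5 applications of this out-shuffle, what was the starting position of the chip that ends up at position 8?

12

Work backwards from position 8, undoing one out-shuffle at a time:
8 ← 12 ← 14 ← 15 ← 8 ← 12
So the chip now at position 8 started at position 12.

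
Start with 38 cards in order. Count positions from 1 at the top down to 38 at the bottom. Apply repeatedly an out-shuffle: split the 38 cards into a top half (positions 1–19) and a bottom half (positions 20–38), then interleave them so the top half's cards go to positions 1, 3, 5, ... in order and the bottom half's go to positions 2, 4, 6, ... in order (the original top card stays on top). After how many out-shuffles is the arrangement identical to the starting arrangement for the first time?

The out-shuffle permutes the 38 positions with cycle lengths [1, 1, 36].
Every card is home exactly when every cycle has completed a whole number of laps, i.e. after lcm(1, 36) = 36 out-shuffles.

36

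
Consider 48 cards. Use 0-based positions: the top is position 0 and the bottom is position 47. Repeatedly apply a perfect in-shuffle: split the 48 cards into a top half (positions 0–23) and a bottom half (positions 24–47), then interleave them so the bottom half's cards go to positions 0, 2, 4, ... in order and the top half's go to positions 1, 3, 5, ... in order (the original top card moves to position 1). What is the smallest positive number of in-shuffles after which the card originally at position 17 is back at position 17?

21

Follow position 17 under repeated in-shuffles:
17 → 35 → 22 → 45 → 42 → 36 → 24 → 0 → ... → 17 (length 21)
It first returns after 21 in-shuffles.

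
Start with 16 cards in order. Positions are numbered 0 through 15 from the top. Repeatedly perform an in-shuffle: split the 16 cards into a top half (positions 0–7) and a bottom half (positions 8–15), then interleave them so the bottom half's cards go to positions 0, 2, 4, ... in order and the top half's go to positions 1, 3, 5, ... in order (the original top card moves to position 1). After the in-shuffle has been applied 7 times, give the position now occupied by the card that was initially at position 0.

Track the card's position through each in-shuffle:
0 → 1 → 3 → 7 → 15 → 14 → 12 → 8

8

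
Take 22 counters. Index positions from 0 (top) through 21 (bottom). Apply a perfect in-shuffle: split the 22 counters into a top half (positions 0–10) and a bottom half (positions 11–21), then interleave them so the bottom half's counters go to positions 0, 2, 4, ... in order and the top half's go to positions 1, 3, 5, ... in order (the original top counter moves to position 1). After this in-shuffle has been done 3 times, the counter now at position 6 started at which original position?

Work backwards from position 6, undoing one in-shuffle at a time:
6 ← 14 ← 18 ← 20
So the counter now at position 6 started at position 20.

20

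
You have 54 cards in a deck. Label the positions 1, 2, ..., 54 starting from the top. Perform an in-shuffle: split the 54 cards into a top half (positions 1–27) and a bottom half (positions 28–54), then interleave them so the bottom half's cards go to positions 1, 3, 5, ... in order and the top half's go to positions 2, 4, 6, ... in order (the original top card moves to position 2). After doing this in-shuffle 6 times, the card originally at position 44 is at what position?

Track the card's position through each in-shuffle:
44 → 33 → 11 → 22 → 44 → 33 → 11

11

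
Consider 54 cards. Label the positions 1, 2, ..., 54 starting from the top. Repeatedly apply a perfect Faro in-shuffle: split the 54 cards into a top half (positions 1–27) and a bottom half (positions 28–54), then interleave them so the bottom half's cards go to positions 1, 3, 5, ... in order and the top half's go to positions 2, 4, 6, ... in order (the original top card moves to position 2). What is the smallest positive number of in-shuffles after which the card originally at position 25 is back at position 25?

Follow position 25 under repeated in-shuffles:
25 → 50 → 45 → 35 → 15 → 30 → 5 → 10 → 20 → 40 → 25
It first returns after 10 in-shuffles.

10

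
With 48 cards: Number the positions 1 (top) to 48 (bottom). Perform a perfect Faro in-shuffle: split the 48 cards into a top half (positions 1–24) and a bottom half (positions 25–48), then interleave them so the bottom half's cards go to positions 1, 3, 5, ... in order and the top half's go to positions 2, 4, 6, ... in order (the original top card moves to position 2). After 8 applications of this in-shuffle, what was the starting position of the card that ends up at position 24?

20

Work backwards from position 24, undoing one in-shuffle at a time:
24 ← 12 ← 6 ← 3 ← 26 ← 13 ← 31 ← 40 ← 20
So the card now at position 24 started at position 20.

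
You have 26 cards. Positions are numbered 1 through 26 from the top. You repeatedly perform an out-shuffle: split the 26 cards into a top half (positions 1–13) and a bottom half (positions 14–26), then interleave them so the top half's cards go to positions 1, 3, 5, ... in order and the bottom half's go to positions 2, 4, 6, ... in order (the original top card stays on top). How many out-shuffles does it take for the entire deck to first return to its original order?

The out-shuffle permutes the 26 positions with cycle lengths [1, 1, 4, 20].
Every card is home exactly when every cycle has completed a whole number of laps, i.e. after lcm(1, 4, 20) = 20 out-shuffles.

20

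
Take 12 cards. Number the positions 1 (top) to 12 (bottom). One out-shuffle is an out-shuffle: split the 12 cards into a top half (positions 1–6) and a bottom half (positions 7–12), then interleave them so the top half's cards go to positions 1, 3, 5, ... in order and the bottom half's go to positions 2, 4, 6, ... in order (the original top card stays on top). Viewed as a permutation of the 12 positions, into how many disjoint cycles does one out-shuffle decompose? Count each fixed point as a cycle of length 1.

3

Trace each unvisited position around until it returns:
(1) (2 3 5 9 6 11 10 8 4 7) (12)
3 cycles in total.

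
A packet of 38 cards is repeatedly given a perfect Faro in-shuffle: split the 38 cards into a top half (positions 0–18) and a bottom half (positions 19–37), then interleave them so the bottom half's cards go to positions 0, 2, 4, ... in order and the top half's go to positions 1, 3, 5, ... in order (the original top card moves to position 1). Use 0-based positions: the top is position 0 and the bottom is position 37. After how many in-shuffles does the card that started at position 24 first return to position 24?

12

Follow position 24 under repeated in-shuffles:
24 → 10 → 21 → 4 → 9 → 19 → 0 → 1 → 3 → 7 → 15 → 31 → 24
It first returns after 12 in-shuffles.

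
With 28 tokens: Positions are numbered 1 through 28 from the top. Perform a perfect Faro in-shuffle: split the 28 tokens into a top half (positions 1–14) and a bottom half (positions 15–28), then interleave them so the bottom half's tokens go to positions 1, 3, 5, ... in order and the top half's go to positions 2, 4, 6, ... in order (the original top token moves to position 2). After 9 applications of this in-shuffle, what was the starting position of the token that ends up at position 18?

Work backwards from position 18, undoing one in-shuffle at a time:
18 ← 9 ← 19 ← 24 ← 12 ← 6 ← 3 ← 16 ← 8 ← 4
So the token now at position 18 started at position 4.

4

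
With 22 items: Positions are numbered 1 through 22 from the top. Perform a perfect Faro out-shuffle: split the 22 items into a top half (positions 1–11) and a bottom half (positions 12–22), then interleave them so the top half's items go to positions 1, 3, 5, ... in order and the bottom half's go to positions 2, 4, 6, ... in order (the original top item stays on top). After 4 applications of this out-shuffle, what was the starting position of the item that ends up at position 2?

5

Work backwards from position 2, undoing one out-shuffle at a time:
2 ← 12 ← 17 ← 9 ← 5
So the item now at position 2 started at position 5.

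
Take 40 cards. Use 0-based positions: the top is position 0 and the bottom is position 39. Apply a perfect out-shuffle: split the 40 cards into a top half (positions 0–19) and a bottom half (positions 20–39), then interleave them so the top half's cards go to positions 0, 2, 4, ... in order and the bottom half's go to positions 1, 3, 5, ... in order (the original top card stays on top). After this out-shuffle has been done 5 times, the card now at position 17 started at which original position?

Work backwards from position 17, undoing one out-shuffle at a time:
17 ← 28 ← 14 ← 7 ← 23 ← 31
So the card now at position 17 started at position 31.

31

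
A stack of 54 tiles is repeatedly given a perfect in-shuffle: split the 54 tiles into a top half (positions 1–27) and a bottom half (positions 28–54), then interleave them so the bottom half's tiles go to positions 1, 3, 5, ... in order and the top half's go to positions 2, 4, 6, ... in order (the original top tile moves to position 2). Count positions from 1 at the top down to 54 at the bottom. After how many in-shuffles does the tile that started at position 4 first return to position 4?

Follow position 4 under repeated in-shuffles:
4 → 8 → 16 → 32 → 9 → 18 → 36 → 17 → 34 → 13 → 26 → 52 → 49 → 43 → 31 → 7 → 14 → 28 → 1 → 2 → 4
It first returns after 20 in-shuffles.

20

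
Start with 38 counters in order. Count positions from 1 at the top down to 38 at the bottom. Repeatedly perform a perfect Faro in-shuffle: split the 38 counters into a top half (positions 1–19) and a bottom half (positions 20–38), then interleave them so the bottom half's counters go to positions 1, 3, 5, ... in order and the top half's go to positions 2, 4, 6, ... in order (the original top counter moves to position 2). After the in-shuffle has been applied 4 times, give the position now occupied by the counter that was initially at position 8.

Track the counter's position through each in-shuffle:
8 → 16 → 32 → 25 → 11

11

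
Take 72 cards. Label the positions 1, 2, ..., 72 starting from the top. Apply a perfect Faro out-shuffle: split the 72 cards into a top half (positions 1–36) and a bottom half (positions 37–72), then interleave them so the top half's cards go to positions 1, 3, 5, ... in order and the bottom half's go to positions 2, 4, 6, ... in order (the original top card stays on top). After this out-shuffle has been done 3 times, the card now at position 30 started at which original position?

49

Work backwards from position 30, undoing one out-shuffle at a time:
30 ← 51 ← 26 ← 49
So the card now at position 30 started at position 49.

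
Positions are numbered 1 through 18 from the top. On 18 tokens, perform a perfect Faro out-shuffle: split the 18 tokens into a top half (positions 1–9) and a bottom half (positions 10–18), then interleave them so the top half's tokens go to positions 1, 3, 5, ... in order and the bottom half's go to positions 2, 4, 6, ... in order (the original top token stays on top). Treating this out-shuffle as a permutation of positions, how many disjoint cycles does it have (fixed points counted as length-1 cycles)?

Trace each unvisited position around until it returns:
(1) (2 3 5 9 17 16 14 10) (4 7 13 8 15 12 6 11) (18)
4 cycles in total.

4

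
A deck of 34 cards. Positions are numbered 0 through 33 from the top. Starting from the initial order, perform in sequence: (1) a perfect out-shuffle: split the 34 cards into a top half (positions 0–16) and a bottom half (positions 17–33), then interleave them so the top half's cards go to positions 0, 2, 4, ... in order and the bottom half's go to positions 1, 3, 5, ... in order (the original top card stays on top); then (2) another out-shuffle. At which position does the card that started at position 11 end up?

11

Track the card from position 11 forward through each operation:
  after op 1 (out-shuffle): 11 → 22
  after op 2 (out-shuffle): 22 → 11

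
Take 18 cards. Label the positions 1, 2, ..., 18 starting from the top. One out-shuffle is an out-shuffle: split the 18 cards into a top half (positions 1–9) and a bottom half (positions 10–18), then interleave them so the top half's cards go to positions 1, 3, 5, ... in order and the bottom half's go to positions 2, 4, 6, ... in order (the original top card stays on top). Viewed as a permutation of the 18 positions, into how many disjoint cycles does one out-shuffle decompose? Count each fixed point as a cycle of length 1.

Trace each unvisited position around until it returns:
(1) (2 3 5 9 17 16 14 10) (4 7 13 8 15 12 6 11) (18)
4 cycles in total.

4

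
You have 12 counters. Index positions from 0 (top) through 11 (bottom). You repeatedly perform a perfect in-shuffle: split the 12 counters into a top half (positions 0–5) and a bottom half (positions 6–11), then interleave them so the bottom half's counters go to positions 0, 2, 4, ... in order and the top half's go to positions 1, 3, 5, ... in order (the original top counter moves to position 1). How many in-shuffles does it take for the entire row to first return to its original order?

The in-shuffle permutes the 12 positions with cycle lengths [12].
Every counter is home exactly when every cycle has completed a whole number of laps, i.e. after lcm(12) = 12 in-shuffles.

12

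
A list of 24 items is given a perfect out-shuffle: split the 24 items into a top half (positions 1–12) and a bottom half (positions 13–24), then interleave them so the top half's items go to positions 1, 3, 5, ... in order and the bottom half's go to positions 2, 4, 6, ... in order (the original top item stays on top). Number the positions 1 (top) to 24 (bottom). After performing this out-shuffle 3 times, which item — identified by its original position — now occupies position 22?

Work backwards from position 22, undoing one out-shuffle at a time:
22 ← 23 ← 12 ← 18
So the item now at position 22 started at position 18.

18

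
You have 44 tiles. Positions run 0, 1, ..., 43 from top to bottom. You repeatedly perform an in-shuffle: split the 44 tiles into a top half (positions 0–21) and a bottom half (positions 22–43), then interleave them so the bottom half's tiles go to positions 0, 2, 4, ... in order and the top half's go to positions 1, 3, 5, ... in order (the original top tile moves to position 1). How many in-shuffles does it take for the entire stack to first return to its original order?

12

The in-shuffle permutes the 44 positions with cycle lengths [2, 4, 4, 4, 6, 12, 12].
Every tile is home exactly when every cycle has completed a whole number of laps, i.e. after lcm(2, 4, 6, 12) = 12 in-shuffles.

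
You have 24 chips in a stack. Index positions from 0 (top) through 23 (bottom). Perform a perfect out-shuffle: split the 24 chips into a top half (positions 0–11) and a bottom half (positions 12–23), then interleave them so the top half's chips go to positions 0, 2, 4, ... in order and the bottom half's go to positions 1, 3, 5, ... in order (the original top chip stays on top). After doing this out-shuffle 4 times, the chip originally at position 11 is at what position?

Track the chip's position through each out-shuffle:
11 → 22 → 21 → 19 → 15

15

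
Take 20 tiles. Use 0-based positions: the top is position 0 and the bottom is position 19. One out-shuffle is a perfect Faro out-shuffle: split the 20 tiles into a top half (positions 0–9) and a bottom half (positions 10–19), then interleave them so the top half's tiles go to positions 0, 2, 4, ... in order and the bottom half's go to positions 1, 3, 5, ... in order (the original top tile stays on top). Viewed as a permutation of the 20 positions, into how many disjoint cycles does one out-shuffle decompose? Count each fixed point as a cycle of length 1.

3

Trace each unvisited position around until it returns:
(0) (1 2 4 8 16 13 ... len 18) (19)
3 cycles in total.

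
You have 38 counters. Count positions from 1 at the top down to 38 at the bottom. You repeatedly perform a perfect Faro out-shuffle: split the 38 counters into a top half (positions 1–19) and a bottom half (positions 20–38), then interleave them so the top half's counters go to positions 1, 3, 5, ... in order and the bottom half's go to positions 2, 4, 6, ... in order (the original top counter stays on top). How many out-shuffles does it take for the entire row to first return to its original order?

The out-shuffle permutes the 38 positions with cycle lengths [1, 1, 36].
Every counter is home exactly when every cycle has completed a whole number of laps, i.e. after lcm(1, 36) = 36 out-shuffles.

36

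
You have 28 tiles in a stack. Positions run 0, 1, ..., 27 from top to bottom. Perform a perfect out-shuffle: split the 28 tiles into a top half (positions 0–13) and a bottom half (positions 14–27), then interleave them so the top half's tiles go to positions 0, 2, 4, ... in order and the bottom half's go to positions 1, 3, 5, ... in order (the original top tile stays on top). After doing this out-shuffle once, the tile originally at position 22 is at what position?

17

Track the tile's position through each out-shuffle:
22 → 17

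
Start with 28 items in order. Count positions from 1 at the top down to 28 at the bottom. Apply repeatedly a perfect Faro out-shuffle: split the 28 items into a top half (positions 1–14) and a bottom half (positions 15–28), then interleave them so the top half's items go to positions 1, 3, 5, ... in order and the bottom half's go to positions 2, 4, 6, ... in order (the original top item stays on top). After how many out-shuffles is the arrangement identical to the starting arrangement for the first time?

18

The out-shuffle permutes the 28 positions with cycle lengths [1, 1, 2, 6, 18].
Every item is home exactly when every cycle has completed a whole number of laps, i.e. after lcm(1, 2, 6, 18) = 18 out-shuffles.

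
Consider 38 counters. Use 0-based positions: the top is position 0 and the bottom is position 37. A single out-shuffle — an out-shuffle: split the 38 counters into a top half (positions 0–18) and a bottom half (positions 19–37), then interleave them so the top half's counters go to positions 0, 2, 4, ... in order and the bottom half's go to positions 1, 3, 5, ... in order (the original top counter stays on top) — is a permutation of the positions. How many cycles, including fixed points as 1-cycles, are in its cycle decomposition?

Trace each unvisited position around until it returns:
(0) (1 2 4 8 16 32 ... len 36) (37)
3 cycles in total.

3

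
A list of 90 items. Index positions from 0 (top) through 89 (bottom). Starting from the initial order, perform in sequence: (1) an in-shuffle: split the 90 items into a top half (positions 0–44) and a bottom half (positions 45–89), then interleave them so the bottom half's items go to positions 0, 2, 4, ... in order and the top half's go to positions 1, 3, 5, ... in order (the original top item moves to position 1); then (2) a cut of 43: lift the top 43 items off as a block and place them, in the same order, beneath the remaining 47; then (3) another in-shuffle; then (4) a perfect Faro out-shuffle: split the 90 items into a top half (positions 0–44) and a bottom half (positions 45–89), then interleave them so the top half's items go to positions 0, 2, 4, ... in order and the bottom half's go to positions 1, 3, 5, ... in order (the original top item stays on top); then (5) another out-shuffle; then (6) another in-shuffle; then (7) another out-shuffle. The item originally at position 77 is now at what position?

Track the item from position 77 forward through each operation:
  after op 1 (in-shuffle): 77 → 64
  after op 2 (cut 43): 64 → 21
  after op 3 (in-shuffle): 21 → 43
  after op 4 (out-shuffle): 43 → 86
  after op 5 (out-shuffle): 86 → 83
  after op 6 (in-shuffle): 83 → 76
  after op 7 (out-shuffle): 76 → 63

63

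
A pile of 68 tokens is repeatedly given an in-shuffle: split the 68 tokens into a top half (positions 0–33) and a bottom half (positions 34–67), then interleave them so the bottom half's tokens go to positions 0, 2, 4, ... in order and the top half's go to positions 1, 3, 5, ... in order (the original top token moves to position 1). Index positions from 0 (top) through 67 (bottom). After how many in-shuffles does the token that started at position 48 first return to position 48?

Follow position 48 under repeated in-shuffles:
48 → 28 → 57 → 46 → 24 → 49 → 30 → 61 → ... → 48 (length 22)
It first returns after 22 in-shuffles.

22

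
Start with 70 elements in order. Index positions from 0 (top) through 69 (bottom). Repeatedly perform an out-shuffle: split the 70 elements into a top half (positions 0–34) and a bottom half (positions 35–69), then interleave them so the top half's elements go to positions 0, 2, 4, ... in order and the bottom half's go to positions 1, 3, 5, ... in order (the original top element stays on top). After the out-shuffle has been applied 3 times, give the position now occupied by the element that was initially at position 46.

23

Track the element's position through each out-shuffle:
46 → 23 → 46 → 23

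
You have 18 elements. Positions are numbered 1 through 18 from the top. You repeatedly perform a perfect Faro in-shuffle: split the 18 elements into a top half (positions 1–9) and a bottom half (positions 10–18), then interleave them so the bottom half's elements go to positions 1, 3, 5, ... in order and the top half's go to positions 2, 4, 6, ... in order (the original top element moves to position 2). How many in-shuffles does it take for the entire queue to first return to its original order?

18

The in-shuffle permutes the 18 positions with cycle lengths [18].
Every element is home exactly when every cycle has completed a whole number of laps, i.e. after lcm(18) = 18 in-shuffles.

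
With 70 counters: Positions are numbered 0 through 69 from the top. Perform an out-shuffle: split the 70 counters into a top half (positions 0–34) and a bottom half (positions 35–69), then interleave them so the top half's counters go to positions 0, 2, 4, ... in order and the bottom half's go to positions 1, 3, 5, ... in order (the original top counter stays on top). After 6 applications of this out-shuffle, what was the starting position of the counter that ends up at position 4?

13

Work backwards from position 4, undoing one out-shuffle at a time:
4 ← 2 ← 1 ← 35 ← 52 ← 26 ← 13
So the counter now at position 4 started at position 13.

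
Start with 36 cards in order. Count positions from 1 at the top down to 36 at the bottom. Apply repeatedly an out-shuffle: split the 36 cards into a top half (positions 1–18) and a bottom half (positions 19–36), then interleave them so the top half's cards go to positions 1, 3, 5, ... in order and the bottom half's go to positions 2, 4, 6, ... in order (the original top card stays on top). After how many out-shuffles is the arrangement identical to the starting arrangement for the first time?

The out-shuffle permutes the 36 positions with cycle lengths [1, 1, 3, 3, 4, 12, 12].
Every card is home exactly when every cycle has completed a whole number of laps, i.e. after lcm(1, 3, 4, 12) = 12 out-shuffles.

12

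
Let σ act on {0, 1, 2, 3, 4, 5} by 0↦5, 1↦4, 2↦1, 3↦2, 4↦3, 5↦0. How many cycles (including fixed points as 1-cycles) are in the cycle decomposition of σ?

Cycle decomposition: (0 5) (1 4 3 2).
2 cycles.

2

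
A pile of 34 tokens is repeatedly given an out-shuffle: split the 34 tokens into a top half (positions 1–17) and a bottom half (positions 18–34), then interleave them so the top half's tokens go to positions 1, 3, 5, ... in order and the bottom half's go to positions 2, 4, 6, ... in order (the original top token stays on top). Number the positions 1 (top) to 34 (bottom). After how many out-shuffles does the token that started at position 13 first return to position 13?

Follow position 13 under repeated out-shuffles:
13 → 25 → 16 → 31 → 28 → 22 → 10 → 19 → 4 → 7 → 13
It first returns after 10 out-shuffles.

10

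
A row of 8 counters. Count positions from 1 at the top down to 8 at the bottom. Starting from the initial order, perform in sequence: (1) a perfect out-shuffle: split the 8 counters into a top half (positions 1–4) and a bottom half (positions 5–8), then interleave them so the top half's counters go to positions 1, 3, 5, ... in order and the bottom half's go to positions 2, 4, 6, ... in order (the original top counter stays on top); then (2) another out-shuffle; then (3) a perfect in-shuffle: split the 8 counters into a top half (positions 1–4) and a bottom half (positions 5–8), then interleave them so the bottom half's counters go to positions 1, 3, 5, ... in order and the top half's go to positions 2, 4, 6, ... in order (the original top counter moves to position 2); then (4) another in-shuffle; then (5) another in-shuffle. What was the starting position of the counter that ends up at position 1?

Undo the operations in reverse order, starting from position 1:
  undo op 5 (in-shuffle, from bottom half): 1 ← 5
  undo op 4 (in-shuffle, from bottom half): 5 ← 7
  undo op 3 (in-shuffle, from bottom half): 7 ← 8
  undo op 2 (out-shuffle, from bottom half): 8 ← 8
  undo op 1 (out-shuffle, from bottom half): 8 ← 8
So the counter at position 1 came from original position 8.

8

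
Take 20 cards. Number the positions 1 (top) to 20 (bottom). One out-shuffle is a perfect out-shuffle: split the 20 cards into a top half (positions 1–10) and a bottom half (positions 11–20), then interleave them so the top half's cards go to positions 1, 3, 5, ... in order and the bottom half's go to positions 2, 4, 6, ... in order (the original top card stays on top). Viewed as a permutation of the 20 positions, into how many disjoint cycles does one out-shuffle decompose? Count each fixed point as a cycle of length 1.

Trace each unvisited position around until it returns:
(1) (2 3 5 9 17 14 ... len 18) (20)
3 cycles in total.

3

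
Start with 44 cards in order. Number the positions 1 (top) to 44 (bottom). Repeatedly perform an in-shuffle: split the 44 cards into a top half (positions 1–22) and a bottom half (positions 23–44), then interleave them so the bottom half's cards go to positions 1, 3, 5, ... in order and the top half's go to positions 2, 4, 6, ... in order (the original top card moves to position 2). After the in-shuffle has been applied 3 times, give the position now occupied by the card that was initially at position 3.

Track the card's position through each in-shuffle:
3 → 6 → 12 → 24

24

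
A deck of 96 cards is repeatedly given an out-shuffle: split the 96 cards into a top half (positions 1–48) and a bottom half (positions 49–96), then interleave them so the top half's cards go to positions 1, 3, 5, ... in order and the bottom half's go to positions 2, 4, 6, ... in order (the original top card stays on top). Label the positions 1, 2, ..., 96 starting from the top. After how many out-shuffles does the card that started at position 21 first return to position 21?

Follow position 21 under repeated out-shuffles:
21 → 41 → 81 → 66 → 36 → 71 → 46 → 91 → 86 → 76 → 56 → 16 → 31 → 61 → 26 → 51 → 6 → 11 → 21
It first returns after 18 out-shuffles.

18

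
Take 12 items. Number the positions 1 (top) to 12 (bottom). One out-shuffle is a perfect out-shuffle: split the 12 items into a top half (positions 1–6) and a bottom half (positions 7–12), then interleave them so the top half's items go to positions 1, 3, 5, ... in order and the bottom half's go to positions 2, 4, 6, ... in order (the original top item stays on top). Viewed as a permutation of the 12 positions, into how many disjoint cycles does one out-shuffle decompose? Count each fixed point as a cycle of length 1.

Trace each unvisited position around until it returns:
(1) (2 3 5 9 6 11 10 8 4 7) (12)
3 cycles in total.

3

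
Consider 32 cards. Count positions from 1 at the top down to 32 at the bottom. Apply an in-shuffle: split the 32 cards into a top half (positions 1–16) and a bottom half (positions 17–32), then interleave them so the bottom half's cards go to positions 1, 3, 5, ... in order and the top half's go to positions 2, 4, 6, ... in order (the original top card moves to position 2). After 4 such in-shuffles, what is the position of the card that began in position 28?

19

Track the card's position through each in-shuffle:
28 → 23 → 13 → 26 → 19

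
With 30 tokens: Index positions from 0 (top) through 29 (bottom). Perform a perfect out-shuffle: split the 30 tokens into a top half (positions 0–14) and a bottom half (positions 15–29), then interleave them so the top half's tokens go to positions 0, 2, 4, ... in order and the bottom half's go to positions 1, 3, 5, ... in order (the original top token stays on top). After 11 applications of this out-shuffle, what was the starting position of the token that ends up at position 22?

27

Work backwards from position 22, undoing one out-shuffle at a time:
22 ← 11 ← 20 ← 10 ← 5 ← 17 ← 23 ← 26 ← 13 ← 21 ← 25 ← 27
So the token now at position 22 started at position 27.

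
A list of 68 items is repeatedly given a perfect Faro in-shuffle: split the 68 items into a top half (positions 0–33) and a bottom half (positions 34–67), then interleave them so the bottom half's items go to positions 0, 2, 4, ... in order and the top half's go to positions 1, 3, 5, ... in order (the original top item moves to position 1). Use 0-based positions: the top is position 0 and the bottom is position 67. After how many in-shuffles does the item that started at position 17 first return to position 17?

Follow position 17 under repeated in-shuffles:
17 → 35 → 2 → 5 → 11 → 23 → 47 → 26 → 53 → 38 → 8 → 17
It first returns after 11 in-shuffles.

11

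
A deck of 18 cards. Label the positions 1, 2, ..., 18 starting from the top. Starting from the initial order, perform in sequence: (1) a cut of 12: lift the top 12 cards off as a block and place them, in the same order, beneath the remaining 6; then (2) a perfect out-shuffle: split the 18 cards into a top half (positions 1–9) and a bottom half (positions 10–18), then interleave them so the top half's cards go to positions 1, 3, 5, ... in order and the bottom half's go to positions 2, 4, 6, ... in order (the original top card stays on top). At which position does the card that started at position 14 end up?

Track the card from position 14 forward through each operation:
  after op 1 (cut 12): 14 → 2
  after op 2 (out-shuffle): 2 → 3

3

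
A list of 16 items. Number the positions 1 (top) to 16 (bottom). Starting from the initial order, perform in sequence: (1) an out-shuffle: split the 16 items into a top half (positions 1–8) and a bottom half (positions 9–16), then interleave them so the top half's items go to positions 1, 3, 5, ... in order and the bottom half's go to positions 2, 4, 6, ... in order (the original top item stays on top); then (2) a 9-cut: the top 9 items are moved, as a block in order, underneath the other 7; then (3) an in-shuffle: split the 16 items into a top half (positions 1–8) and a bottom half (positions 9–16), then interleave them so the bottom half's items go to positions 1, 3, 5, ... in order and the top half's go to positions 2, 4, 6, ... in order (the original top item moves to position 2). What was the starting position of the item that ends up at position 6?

Undo the operations in reverse order, starting from position 6:
  undo op 3 (in-shuffle, from top half): 6 ← 3
  undo op 2 (cut 9): 3 ← 12
  undo op 1 (out-shuffle, from bottom half): 12 ← 14
So the item at position 6 came from original position 14.

14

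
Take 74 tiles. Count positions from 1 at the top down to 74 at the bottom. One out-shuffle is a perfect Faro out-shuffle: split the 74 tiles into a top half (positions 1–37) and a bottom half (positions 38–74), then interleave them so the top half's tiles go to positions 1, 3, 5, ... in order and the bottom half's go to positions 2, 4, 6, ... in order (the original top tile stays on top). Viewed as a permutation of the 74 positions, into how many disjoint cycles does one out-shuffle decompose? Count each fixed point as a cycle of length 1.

Trace each unvisited position around until it returns:
(1) (2 3 5 9 17 33 65 56 38) (4 7 13 25 49 24 47 20 39) (6 11 21 41 8 15 29 57 40) (10 19 37 73 72 70 66 58 42) (12 23 45 16 31 61 48 22 43) (14 27 53 32 63 52 30 59 44) (18 35 69 64 54 34 67 60 46) ... plus 2 more
10 cycles in total.

10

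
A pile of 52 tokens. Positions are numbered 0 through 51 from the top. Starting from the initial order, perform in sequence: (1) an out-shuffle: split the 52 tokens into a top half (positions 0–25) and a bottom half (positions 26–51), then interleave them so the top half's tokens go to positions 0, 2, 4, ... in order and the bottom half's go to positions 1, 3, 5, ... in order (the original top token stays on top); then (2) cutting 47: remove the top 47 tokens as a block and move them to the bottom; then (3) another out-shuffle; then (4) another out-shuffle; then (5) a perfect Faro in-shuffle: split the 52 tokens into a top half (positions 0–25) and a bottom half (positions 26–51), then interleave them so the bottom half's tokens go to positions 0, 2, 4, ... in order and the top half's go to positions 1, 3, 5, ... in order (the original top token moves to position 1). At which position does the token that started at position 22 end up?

34

Track the token from position 22 forward through each operation:
  after op 1 (out-shuffle): 22 → 44
  after op 2 (cut 47): 44 → 49
  after op 3 (out-shuffle): 49 → 47
  after op 4 (out-shuffle): 47 → 43
  after op 5 (in-shuffle): 43 → 34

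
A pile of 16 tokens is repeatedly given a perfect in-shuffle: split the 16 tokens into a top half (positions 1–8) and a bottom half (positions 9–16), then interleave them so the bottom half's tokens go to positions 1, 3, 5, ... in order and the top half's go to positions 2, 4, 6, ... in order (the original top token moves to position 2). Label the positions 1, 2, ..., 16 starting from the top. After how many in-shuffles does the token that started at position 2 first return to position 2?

Follow position 2 under repeated in-shuffles:
2 → 4 → 8 → 16 → 15 → 13 → 9 → 1 → 2
It first returns after 8 in-shuffles.

8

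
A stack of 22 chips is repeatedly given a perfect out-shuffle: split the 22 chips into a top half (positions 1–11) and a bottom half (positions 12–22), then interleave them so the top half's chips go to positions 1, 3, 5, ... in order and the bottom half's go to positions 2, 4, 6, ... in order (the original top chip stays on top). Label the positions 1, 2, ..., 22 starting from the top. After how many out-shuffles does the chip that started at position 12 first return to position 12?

Follow position 12 under repeated out-shuffles:
12 → 2 → 3 → 5 → 9 → 17 → 12
It first returns after 6 out-shuffles.

6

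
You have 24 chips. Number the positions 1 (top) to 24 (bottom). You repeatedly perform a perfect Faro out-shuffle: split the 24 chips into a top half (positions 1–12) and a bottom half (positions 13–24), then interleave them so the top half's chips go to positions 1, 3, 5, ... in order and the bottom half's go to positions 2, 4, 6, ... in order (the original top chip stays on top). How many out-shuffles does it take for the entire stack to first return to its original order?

The out-shuffle permutes the 24 positions with cycle lengths [1, 1, 11, 11].
Every chip is home exactly when every cycle has completed a whole number of laps, i.e. after lcm(1, 11) = 11 out-shuffles.

11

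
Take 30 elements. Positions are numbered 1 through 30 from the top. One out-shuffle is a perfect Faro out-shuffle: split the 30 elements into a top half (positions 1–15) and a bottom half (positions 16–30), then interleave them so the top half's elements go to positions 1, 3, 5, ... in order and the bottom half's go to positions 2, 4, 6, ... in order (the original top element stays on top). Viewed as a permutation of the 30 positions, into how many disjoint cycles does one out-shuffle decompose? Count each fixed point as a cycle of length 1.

3

Trace each unvisited position around until it returns:
(1) (2 3 5 9 17 4 ... len 28) (30)
3 cycles in total.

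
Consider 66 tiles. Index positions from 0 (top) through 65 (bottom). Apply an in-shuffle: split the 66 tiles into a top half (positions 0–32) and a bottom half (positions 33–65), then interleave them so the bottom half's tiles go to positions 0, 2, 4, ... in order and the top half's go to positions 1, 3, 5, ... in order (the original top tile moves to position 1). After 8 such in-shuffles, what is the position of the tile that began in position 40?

43

Track the tile's position through each in-shuffle:
40 → 14 → 29 → 59 → 52 → 38 → 10 → 21 → 43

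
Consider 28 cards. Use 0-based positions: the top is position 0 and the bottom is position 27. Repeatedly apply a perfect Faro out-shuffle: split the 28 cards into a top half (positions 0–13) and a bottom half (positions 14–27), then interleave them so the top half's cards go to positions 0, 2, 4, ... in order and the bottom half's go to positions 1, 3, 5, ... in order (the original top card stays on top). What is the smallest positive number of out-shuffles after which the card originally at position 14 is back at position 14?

Follow position 14 under repeated out-shuffles:
14 → 1 → 2 → 4 → 8 → 16 → 5 → 10 → 20 → 13 → 26 → 25 → 23 → 19 → 11 → 22 → 17 → 7 → 14
It first returns after 18 out-shuffles.

18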